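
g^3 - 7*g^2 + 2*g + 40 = (g - 5)*(g - 4)*(g + 2)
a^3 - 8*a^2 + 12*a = a*(a - 6)*(a - 2)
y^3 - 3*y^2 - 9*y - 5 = (y - 5)*(y + 1)^2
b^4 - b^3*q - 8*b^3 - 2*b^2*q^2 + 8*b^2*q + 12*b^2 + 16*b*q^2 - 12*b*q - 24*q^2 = (b - 6)*(b - 2)*(b - 2*q)*(b + q)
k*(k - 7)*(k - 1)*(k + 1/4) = k^4 - 31*k^3/4 + 5*k^2 + 7*k/4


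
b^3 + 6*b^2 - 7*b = b*(b - 1)*(b + 7)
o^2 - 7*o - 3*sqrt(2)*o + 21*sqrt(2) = (o - 7)*(o - 3*sqrt(2))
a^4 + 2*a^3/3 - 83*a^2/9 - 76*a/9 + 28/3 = (a - 3)*(a - 2/3)*(a + 2)*(a + 7/3)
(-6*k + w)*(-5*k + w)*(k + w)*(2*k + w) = 60*k^4 + 68*k^3*w - k^2*w^2 - 8*k*w^3 + w^4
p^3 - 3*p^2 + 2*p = p*(p - 2)*(p - 1)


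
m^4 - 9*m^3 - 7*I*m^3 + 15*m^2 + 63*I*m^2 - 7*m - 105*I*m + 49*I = (m - 7)*(m - 1)^2*(m - 7*I)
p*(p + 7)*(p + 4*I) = p^3 + 7*p^2 + 4*I*p^2 + 28*I*p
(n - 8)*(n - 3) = n^2 - 11*n + 24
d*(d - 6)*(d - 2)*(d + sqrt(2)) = d^4 - 8*d^3 + sqrt(2)*d^3 - 8*sqrt(2)*d^2 + 12*d^2 + 12*sqrt(2)*d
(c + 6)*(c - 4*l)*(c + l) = c^3 - 3*c^2*l + 6*c^2 - 4*c*l^2 - 18*c*l - 24*l^2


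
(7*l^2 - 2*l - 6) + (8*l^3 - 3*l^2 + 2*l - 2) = 8*l^3 + 4*l^2 - 8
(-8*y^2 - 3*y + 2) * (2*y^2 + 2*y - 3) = -16*y^4 - 22*y^3 + 22*y^2 + 13*y - 6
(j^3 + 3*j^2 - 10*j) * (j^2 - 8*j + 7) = j^5 - 5*j^4 - 27*j^3 + 101*j^2 - 70*j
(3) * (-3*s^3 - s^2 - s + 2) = -9*s^3 - 3*s^2 - 3*s + 6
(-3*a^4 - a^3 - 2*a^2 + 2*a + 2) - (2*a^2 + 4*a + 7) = -3*a^4 - a^3 - 4*a^2 - 2*a - 5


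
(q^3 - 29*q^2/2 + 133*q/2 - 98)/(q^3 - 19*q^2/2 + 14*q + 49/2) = (q - 4)/(q + 1)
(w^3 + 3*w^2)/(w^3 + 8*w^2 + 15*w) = w/(w + 5)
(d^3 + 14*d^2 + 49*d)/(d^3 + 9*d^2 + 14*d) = (d + 7)/(d + 2)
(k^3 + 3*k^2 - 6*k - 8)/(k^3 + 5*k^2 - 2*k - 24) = (k + 1)/(k + 3)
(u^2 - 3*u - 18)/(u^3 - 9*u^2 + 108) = 1/(u - 6)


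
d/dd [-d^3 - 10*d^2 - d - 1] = -3*d^2 - 20*d - 1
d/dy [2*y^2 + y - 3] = 4*y + 1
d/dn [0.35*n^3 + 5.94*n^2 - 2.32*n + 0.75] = 1.05*n^2 + 11.88*n - 2.32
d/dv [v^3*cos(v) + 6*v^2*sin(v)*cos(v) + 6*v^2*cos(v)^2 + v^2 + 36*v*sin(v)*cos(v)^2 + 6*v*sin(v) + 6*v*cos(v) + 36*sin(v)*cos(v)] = -v^3*sin(v) + 3*v^2*cos(v) + 6*sqrt(2)*v^2*cos(2*v + pi/4) - 6*v*sin(v) + 6*sqrt(2)*v*sin(2*v + pi/4) + 15*v*cos(v) + 27*v*cos(3*v) + 8*v + 15*sin(v) + 9*sin(3*v) + 6*cos(v) + 36*cos(2*v)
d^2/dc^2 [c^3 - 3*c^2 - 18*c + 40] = 6*c - 6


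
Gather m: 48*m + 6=48*m + 6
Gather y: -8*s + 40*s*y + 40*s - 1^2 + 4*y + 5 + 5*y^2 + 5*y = 32*s + 5*y^2 + y*(40*s + 9) + 4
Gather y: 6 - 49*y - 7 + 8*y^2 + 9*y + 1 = 8*y^2 - 40*y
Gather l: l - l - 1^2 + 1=0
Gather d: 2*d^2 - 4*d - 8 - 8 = 2*d^2 - 4*d - 16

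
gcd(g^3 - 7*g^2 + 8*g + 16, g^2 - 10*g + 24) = g - 4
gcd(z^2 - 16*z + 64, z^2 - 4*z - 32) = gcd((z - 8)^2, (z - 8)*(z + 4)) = z - 8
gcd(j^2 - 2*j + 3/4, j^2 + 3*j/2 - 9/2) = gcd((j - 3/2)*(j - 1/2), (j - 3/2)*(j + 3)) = j - 3/2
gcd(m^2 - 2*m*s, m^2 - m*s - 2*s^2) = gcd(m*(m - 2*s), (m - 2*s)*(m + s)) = -m + 2*s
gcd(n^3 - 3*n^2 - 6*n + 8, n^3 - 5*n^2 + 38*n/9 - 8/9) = n - 4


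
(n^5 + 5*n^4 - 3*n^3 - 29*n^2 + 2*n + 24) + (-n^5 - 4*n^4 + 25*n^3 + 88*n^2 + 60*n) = n^4 + 22*n^3 + 59*n^2 + 62*n + 24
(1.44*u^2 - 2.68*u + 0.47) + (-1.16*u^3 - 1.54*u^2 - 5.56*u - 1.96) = -1.16*u^3 - 0.1*u^2 - 8.24*u - 1.49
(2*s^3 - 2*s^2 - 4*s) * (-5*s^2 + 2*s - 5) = -10*s^5 + 14*s^4 + 6*s^3 + 2*s^2 + 20*s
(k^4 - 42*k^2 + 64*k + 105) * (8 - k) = -k^5 + 8*k^4 + 42*k^3 - 400*k^2 + 407*k + 840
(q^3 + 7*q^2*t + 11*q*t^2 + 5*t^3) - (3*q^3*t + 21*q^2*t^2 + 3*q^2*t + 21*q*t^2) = -3*q^3*t + q^3 - 21*q^2*t^2 + 4*q^2*t - 10*q*t^2 + 5*t^3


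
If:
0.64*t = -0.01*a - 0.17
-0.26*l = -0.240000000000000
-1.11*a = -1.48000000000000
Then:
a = 1.33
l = 0.92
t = -0.29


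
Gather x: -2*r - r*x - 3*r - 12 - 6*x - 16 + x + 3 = -5*r + x*(-r - 5) - 25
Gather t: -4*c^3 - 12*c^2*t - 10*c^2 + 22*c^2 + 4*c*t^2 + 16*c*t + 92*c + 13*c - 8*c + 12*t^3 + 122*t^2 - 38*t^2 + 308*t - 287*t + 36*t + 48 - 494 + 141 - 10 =-4*c^3 + 12*c^2 + 97*c + 12*t^3 + t^2*(4*c + 84) + t*(-12*c^2 + 16*c + 57) - 315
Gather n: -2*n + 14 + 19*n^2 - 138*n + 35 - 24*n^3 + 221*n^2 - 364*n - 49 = -24*n^3 + 240*n^2 - 504*n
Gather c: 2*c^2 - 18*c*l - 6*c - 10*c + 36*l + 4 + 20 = 2*c^2 + c*(-18*l - 16) + 36*l + 24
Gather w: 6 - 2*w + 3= 9 - 2*w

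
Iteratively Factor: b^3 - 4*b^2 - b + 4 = (b + 1)*(b^2 - 5*b + 4) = (b - 1)*(b + 1)*(b - 4)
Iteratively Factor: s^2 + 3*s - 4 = (s - 1)*(s + 4)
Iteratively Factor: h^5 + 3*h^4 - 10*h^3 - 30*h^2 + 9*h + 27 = (h - 3)*(h^4 + 6*h^3 + 8*h^2 - 6*h - 9) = (h - 3)*(h - 1)*(h^3 + 7*h^2 + 15*h + 9) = (h - 3)*(h - 1)*(h + 3)*(h^2 + 4*h + 3) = (h - 3)*(h - 1)*(h + 1)*(h + 3)*(h + 3)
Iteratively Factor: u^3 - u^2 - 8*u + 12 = (u - 2)*(u^2 + u - 6) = (u - 2)^2*(u + 3)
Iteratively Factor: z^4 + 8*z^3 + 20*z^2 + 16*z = (z + 4)*(z^3 + 4*z^2 + 4*z) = (z + 2)*(z + 4)*(z^2 + 2*z) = z*(z + 2)*(z + 4)*(z + 2)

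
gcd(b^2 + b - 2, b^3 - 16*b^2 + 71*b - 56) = b - 1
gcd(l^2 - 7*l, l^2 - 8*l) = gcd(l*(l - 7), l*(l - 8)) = l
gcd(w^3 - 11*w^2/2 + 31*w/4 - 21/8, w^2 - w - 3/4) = w - 3/2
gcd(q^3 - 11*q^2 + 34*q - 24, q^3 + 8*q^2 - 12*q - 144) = q - 4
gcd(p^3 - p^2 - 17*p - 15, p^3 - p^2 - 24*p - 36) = p + 3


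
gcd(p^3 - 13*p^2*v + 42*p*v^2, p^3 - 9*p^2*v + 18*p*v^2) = p^2 - 6*p*v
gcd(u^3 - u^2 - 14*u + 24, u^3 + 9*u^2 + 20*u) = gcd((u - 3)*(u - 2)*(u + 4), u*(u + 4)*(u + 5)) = u + 4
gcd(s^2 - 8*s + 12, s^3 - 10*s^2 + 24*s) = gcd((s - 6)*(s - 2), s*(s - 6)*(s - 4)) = s - 6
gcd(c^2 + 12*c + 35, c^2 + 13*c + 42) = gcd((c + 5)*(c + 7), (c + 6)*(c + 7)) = c + 7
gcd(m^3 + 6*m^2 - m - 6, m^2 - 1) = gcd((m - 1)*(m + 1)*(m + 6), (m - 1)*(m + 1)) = m^2 - 1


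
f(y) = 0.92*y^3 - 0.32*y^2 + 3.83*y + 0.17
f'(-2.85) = 28.07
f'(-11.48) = 374.92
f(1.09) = 5.16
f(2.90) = 31.02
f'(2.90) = 25.19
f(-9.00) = -730.90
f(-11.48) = -1477.89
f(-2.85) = -34.64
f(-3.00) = -39.04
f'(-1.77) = 13.61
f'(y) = 2.76*y^2 - 0.64*y + 3.83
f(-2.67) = -29.85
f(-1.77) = -12.71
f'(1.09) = 6.41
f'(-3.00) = 30.59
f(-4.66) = -117.73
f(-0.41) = -1.52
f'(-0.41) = 4.56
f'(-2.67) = 25.21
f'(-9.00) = 233.15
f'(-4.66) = 66.75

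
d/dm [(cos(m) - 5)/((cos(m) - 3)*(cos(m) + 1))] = (cos(m)^2 - 10*cos(m) + 13)*sin(m)/((cos(m) - 3)^2*(cos(m) + 1)^2)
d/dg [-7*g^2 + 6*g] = 6 - 14*g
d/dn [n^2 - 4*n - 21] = 2*n - 4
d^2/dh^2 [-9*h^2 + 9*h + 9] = -18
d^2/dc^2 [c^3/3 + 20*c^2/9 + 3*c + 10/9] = 2*c + 40/9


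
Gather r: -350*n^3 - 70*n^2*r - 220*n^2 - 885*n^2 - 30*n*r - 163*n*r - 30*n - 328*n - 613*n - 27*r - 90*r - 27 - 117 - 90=-350*n^3 - 1105*n^2 - 971*n + r*(-70*n^2 - 193*n - 117) - 234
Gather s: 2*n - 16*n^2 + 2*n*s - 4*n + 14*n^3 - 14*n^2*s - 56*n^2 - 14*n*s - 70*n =14*n^3 - 72*n^2 - 72*n + s*(-14*n^2 - 12*n)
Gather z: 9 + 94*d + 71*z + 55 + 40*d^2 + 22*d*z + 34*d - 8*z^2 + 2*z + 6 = 40*d^2 + 128*d - 8*z^2 + z*(22*d + 73) + 70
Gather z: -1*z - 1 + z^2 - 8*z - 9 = z^2 - 9*z - 10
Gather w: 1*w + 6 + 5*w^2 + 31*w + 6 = 5*w^2 + 32*w + 12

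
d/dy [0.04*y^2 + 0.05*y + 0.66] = 0.08*y + 0.05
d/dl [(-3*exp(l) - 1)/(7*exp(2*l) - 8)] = (21*exp(2*l) + 14*exp(l) + 24)*exp(l)/(49*exp(4*l) - 112*exp(2*l) + 64)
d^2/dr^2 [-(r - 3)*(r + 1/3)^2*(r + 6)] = -12*r^2 - 22*r + 286/9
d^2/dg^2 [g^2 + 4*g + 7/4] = 2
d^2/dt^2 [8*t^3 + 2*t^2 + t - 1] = 48*t + 4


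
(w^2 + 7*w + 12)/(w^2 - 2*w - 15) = (w + 4)/(w - 5)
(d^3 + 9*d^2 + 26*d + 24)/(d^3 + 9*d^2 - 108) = (d^3 + 9*d^2 + 26*d + 24)/(d^3 + 9*d^2 - 108)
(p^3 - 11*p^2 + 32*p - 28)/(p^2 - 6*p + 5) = (p^3 - 11*p^2 + 32*p - 28)/(p^2 - 6*p + 5)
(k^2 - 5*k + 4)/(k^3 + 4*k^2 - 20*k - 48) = (k - 1)/(k^2 + 8*k + 12)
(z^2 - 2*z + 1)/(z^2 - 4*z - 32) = (-z^2 + 2*z - 1)/(-z^2 + 4*z + 32)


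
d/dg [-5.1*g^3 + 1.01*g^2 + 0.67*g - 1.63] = -15.3*g^2 + 2.02*g + 0.67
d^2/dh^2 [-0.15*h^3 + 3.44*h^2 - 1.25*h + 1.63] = 6.88 - 0.9*h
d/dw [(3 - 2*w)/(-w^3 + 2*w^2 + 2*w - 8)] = (-4*w^3 + 13*w^2 - 12*w + 10)/(w^6 - 4*w^5 + 24*w^3 - 28*w^2 - 32*w + 64)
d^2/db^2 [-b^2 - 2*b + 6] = -2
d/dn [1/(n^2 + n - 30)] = (-2*n - 1)/(n^2 + n - 30)^2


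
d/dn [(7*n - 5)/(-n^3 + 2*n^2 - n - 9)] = (-7*n^3 + 14*n^2 - 7*n + (7*n - 5)*(3*n^2 - 4*n + 1) - 63)/(n^3 - 2*n^2 + n + 9)^2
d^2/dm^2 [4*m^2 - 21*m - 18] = 8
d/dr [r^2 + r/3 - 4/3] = 2*r + 1/3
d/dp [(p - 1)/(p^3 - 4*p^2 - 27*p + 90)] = (p^3 - 4*p^2 - 27*p + (p - 1)*(-3*p^2 + 8*p + 27) + 90)/(p^3 - 4*p^2 - 27*p + 90)^2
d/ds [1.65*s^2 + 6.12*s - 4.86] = 3.3*s + 6.12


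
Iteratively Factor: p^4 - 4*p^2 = (p + 2)*(p^3 - 2*p^2) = p*(p + 2)*(p^2 - 2*p) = p^2*(p + 2)*(p - 2)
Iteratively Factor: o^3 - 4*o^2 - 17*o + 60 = (o + 4)*(o^2 - 8*o + 15) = (o - 3)*(o + 4)*(o - 5)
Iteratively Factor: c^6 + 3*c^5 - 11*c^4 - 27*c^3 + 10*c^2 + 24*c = (c - 1)*(c^5 + 4*c^4 - 7*c^3 - 34*c^2 - 24*c) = (c - 1)*(c + 1)*(c^4 + 3*c^3 - 10*c^2 - 24*c) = (c - 1)*(c + 1)*(c + 2)*(c^3 + c^2 - 12*c) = c*(c - 1)*(c + 1)*(c + 2)*(c^2 + c - 12) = c*(c - 1)*(c + 1)*(c + 2)*(c + 4)*(c - 3)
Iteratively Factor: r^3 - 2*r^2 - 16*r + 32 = (r + 4)*(r^2 - 6*r + 8) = (r - 2)*(r + 4)*(r - 4)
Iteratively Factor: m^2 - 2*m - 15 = (m - 5)*(m + 3)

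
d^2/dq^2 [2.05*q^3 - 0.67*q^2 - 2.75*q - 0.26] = 12.3*q - 1.34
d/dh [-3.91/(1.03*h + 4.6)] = 4.0273/(1.03*h + 4.6)^2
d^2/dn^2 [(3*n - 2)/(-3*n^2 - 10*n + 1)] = 2*(-4*(3*n - 2)*(3*n + 5)^2 + 3*(9*n + 8)*(3*n^2 + 10*n - 1))/(3*n^2 + 10*n - 1)^3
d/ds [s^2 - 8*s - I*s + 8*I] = 2*s - 8 - I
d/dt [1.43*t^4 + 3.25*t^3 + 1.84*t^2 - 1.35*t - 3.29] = 5.72*t^3 + 9.75*t^2 + 3.68*t - 1.35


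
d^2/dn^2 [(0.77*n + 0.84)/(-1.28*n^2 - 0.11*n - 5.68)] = (-(0.77*n + 0.84)*(2.56*n + 0.11)*(5.12*n + 0.22) + (5.9136*n + 2.3198)*(1.28*n^2 + 0.11*n + 5.68))/(1.28*n^2 + 0.11*n + 5.68)^3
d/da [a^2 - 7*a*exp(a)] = -7*a*exp(a) + 2*a - 7*exp(a)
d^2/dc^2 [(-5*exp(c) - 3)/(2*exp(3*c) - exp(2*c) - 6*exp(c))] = (-80*exp(5*c) - 78*exp(4*c) - 179*exp(3*c) + 90*exp(2*c) - 54*exp(c) - 108)*exp(-c)/(8*exp(6*c) - 12*exp(5*c) - 66*exp(4*c) + 71*exp(3*c) + 198*exp(2*c) - 108*exp(c) - 216)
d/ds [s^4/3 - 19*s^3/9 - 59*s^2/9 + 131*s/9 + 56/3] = 4*s^3/3 - 19*s^2/3 - 118*s/9 + 131/9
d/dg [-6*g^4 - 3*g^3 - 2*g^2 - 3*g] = -24*g^3 - 9*g^2 - 4*g - 3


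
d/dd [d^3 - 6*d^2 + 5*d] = 3*d^2 - 12*d + 5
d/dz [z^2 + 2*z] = 2*z + 2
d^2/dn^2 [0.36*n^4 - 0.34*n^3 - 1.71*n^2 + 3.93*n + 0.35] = 4.32*n^2 - 2.04*n - 3.42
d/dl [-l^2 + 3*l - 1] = 3 - 2*l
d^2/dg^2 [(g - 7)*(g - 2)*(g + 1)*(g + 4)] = 12*g^2 - 24*g - 54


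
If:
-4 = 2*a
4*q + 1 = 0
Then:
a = -2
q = -1/4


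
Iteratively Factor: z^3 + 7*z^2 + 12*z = (z + 3)*(z^2 + 4*z) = z*(z + 3)*(z + 4)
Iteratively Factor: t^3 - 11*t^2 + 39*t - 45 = (t - 3)*(t^2 - 8*t + 15) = (t - 3)^2*(t - 5)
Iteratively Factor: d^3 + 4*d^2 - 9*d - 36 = (d - 3)*(d^2 + 7*d + 12) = (d - 3)*(d + 3)*(d + 4)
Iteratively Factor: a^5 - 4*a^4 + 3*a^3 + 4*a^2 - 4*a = (a + 1)*(a^4 - 5*a^3 + 8*a^2 - 4*a) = (a - 1)*(a + 1)*(a^3 - 4*a^2 + 4*a) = a*(a - 1)*(a + 1)*(a^2 - 4*a + 4) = a*(a - 2)*(a - 1)*(a + 1)*(a - 2)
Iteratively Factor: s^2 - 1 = (s + 1)*(s - 1)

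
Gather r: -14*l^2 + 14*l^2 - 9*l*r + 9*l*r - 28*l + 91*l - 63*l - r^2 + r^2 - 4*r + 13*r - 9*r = 0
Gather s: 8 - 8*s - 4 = 4 - 8*s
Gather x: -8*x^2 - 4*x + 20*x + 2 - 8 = -8*x^2 + 16*x - 6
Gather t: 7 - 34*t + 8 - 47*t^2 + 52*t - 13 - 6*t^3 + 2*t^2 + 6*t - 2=-6*t^3 - 45*t^2 + 24*t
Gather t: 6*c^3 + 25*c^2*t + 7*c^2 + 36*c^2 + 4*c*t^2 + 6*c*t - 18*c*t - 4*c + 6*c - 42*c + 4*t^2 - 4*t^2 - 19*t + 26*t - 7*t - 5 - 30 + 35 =6*c^3 + 43*c^2 + 4*c*t^2 - 40*c + t*(25*c^2 - 12*c)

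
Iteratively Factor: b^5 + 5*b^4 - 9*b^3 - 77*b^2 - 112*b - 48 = (b + 4)*(b^4 + b^3 - 13*b^2 - 25*b - 12) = (b + 1)*(b + 4)*(b^3 - 13*b - 12) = (b + 1)*(b + 3)*(b + 4)*(b^2 - 3*b - 4) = (b - 4)*(b + 1)*(b + 3)*(b + 4)*(b + 1)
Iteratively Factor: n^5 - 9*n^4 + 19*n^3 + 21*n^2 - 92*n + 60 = (n - 2)*(n^4 - 7*n^3 + 5*n^2 + 31*n - 30) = (n - 3)*(n - 2)*(n^3 - 4*n^2 - 7*n + 10) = (n - 3)*(n - 2)*(n - 1)*(n^2 - 3*n - 10) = (n - 3)*(n - 2)*(n - 1)*(n + 2)*(n - 5)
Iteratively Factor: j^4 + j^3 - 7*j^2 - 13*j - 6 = (j + 1)*(j^3 - 7*j - 6) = (j + 1)^2*(j^2 - j - 6) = (j - 3)*(j + 1)^2*(j + 2)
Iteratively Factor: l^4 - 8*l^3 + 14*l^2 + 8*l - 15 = (l - 1)*(l^3 - 7*l^2 + 7*l + 15) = (l - 5)*(l - 1)*(l^2 - 2*l - 3) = (l - 5)*(l - 3)*(l - 1)*(l + 1)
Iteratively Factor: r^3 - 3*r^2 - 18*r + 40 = (r - 5)*(r^2 + 2*r - 8) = (r - 5)*(r - 2)*(r + 4)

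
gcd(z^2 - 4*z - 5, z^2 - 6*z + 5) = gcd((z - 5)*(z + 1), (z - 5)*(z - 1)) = z - 5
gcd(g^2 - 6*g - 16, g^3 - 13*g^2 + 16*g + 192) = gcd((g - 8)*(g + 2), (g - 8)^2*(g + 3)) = g - 8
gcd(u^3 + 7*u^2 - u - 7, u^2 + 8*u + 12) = 1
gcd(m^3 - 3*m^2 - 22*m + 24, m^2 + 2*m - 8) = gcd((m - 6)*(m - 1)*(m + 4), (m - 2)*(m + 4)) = m + 4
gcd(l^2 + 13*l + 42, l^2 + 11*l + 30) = l + 6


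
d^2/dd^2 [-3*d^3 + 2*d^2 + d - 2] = 4 - 18*d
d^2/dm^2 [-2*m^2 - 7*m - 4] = -4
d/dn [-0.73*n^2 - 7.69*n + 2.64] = -1.46*n - 7.69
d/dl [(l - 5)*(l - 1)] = 2*l - 6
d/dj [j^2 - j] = 2*j - 1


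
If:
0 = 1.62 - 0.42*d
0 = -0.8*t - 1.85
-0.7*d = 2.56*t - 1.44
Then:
No Solution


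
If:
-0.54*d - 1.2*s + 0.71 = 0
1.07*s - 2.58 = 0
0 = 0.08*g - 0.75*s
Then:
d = -4.04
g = 22.61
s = 2.41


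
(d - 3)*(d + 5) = d^2 + 2*d - 15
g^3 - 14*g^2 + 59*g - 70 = (g - 7)*(g - 5)*(g - 2)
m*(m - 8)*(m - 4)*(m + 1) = m^4 - 11*m^3 + 20*m^2 + 32*m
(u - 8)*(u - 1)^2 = u^3 - 10*u^2 + 17*u - 8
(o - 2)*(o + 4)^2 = o^3 + 6*o^2 - 32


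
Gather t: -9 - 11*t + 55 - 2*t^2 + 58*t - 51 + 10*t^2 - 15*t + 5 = 8*t^2 + 32*t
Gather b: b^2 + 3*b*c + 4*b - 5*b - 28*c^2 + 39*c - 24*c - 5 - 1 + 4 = b^2 + b*(3*c - 1) - 28*c^2 + 15*c - 2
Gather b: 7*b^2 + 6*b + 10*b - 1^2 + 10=7*b^2 + 16*b + 9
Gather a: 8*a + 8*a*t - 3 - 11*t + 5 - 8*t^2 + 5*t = a*(8*t + 8) - 8*t^2 - 6*t + 2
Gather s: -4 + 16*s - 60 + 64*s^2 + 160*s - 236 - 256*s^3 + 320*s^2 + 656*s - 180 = -256*s^3 + 384*s^2 + 832*s - 480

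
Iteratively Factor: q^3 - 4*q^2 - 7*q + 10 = (q + 2)*(q^2 - 6*q + 5) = (q - 5)*(q + 2)*(q - 1)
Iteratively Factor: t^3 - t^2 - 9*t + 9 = (t - 3)*(t^2 + 2*t - 3) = (t - 3)*(t - 1)*(t + 3)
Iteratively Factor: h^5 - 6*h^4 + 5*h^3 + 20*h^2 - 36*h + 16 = (h - 2)*(h^4 - 4*h^3 - 3*h^2 + 14*h - 8) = (h - 2)*(h - 1)*(h^3 - 3*h^2 - 6*h + 8) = (h - 2)*(h - 1)*(h + 2)*(h^2 - 5*h + 4) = (h - 2)*(h - 1)^2*(h + 2)*(h - 4)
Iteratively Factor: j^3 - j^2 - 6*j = (j + 2)*(j^2 - 3*j) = (j - 3)*(j + 2)*(j)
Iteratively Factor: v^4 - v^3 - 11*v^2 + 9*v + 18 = (v + 3)*(v^3 - 4*v^2 + v + 6) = (v + 1)*(v + 3)*(v^2 - 5*v + 6) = (v - 2)*(v + 1)*(v + 3)*(v - 3)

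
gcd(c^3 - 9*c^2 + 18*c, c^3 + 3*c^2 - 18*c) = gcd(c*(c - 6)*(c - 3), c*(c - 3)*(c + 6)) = c^2 - 3*c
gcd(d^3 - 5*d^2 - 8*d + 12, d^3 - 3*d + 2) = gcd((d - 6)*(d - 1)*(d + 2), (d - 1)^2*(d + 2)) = d^2 + d - 2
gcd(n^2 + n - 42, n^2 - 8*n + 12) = n - 6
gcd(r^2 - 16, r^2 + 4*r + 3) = 1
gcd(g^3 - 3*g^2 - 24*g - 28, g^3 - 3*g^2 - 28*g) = g - 7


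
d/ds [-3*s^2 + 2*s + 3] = 2 - 6*s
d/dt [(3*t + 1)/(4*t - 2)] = -5/(2*(2*t - 1)^2)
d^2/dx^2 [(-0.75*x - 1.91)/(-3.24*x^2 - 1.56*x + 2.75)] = ((0.75*x + 1.91)*(6.48*x + 1.56)*(12.96*x + 3.12) - (14.58*x + 14.7168)*(3.24*x^2 + 1.56*x - 2.75))/(3.24*x^2 + 1.56*x - 2.75)^3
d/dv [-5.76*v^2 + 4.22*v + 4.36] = 4.22 - 11.52*v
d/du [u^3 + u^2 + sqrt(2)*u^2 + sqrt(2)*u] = 3*u^2 + 2*u + 2*sqrt(2)*u + sqrt(2)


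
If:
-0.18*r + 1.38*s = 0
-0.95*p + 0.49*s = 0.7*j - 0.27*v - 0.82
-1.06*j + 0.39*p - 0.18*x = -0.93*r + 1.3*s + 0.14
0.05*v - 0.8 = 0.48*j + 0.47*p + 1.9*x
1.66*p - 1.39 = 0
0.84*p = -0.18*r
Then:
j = -2.61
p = 0.84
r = -3.91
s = -0.51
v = -5.92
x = -0.13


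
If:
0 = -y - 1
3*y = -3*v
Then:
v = 1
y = -1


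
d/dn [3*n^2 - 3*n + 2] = 6*n - 3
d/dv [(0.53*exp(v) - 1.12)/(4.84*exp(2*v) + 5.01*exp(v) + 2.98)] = (-2.5652*exp(2*v) + 10.8416*exp(v) + 7.1906)*exp(v)/(23.4256*exp(4*v) + 48.4968*exp(3*v) + 53.9465*exp(2*v) + 29.8596*exp(v) + 8.8804)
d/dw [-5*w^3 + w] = 1 - 15*w^2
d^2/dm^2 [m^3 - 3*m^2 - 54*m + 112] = 6*m - 6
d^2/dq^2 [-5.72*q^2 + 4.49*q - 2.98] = -11.4400000000000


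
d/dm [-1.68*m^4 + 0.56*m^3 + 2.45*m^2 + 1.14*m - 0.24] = -6.72*m^3 + 1.68*m^2 + 4.9*m + 1.14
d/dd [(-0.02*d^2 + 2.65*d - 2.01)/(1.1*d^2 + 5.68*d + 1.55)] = (-3.0286*d^2 + 4.36*d + 15.5243)/(1.21*d^4 + 12.496*d^3 + 35.6724*d^2 + 17.608*d + 2.4025)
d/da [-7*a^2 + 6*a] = 6 - 14*a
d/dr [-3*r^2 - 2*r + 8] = -6*r - 2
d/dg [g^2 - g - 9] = 2*g - 1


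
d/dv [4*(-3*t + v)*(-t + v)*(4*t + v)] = -52*t^2 + 12*v^2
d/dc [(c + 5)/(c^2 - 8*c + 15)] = (c^2 - 8*c - 2*(c - 4)*(c + 5) + 15)/(c^2 - 8*c + 15)^2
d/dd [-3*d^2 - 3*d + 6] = -6*d - 3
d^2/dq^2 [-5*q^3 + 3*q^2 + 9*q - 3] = 6 - 30*q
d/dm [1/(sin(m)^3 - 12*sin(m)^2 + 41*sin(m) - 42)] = (-3*sin(m)^2 + 24*sin(m) - 41)*cos(m)/(sin(m)^3 - 12*sin(m)^2 + 41*sin(m) - 42)^2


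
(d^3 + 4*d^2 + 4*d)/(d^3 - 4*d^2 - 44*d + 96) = d*(d^2 + 4*d + 4)/(d^3 - 4*d^2 - 44*d + 96)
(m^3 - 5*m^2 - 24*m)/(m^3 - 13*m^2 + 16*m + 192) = m/(m - 8)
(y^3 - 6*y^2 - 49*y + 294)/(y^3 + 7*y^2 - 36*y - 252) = (y - 7)/(y + 6)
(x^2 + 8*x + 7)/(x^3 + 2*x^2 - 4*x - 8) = (x^2 + 8*x + 7)/(x^3 + 2*x^2 - 4*x - 8)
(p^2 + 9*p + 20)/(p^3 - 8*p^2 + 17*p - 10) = (p^2 + 9*p + 20)/(p^3 - 8*p^2 + 17*p - 10)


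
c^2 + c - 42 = (c - 6)*(c + 7)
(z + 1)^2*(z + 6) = z^3 + 8*z^2 + 13*z + 6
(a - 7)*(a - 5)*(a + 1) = a^3 - 11*a^2 + 23*a + 35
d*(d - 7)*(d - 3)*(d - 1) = d^4 - 11*d^3 + 31*d^2 - 21*d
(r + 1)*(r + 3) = r^2 + 4*r + 3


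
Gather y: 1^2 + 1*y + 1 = y + 2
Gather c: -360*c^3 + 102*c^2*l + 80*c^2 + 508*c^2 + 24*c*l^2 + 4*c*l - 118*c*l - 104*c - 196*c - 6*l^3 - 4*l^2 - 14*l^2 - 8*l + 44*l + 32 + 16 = -360*c^3 + c^2*(102*l + 588) + c*(24*l^2 - 114*l - 300) - 6*l^3 - 18*l^2 + 36*l + 48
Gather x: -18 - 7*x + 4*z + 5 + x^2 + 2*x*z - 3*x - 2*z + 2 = x^2 + x*(2*z - 10) + 2*z - 11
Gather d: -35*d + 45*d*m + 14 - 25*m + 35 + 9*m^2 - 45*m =d*(45*m - 35) + 9*m^2 - 70*m + 49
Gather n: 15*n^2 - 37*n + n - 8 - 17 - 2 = 15*n^2 - 36*n - 27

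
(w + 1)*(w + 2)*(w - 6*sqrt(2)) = w^3 - 6*sqrt(2)*w^2 + 3*w^2 - 18*sqrt(2)*w + 2*w - 12*sqrt(2)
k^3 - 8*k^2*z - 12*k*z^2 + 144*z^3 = (k - 6*z)^2*(k + 4*z)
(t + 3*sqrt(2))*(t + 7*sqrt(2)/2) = t^2 + 13*sqrt(2)*t/2 + 21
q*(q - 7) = q^2 - 7*q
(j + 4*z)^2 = j^2 + 8*j*z + 16*z^2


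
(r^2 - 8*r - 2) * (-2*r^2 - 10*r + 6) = -2*r^4 + 6*r^3 + 90*r^2 - 28*r - 12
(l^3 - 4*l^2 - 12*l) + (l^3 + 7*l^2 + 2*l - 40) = 2*l^3 + 3*l^2 - 10*l - 40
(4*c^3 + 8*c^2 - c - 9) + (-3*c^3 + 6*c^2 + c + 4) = c^3 + 14*c^2 - 5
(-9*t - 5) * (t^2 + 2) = -9*t^3 - 5*t^2 - 18*t - 10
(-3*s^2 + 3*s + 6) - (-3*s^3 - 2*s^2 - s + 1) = 3*s^3 - s^2 + 4*s + 5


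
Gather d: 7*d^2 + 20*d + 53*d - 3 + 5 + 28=7*d^2 + 73*d + 30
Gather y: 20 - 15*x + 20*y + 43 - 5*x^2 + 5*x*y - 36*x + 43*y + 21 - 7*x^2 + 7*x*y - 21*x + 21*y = -12*x^2 - 72*x + y*(12*x + 84) + 84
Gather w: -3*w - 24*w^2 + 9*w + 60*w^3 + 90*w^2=60*w^3 + 66*w^2 + 6*w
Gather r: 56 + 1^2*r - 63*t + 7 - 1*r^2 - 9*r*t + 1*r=-r^2 + r*(2 - 9*t) - 63*t + 63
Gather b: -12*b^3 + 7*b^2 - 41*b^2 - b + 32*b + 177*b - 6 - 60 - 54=-12*b^3 - 34*b^2 + 208*b - 120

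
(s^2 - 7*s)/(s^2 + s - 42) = s*(s - 7)/(s^2 + s - 42)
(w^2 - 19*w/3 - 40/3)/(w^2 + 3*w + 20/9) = 3*(w - 8)/(3*w + 4)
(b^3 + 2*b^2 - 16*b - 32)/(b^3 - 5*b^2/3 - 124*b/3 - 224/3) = 3*(b^2 - 2*b - 8)/(3*b^2 - 17*b - 56)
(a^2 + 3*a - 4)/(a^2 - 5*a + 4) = (a + 4)/(a - 4)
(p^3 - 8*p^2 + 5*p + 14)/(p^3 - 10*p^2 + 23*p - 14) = (p + 1)/(p - 1)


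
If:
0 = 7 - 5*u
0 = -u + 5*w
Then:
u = 7/5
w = 7/25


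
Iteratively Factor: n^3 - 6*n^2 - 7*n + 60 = (n + 3)*(n^2 - 9*n + 20) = (n - 5)*(n + 3)*(n - 4)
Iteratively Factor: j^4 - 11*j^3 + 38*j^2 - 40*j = (j)*(j^3 - 11*j^2 + 38*j - 40) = j*(j - 5)*(j^2 - 6*j + 8) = j*(j - 5)*(j - 2)*(j - 4)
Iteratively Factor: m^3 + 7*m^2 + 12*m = (m + 3)*(m^2 + 4*m) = m*(m + 3)*(m + 4)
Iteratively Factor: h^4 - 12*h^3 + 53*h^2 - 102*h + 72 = (h - 4)*(h^3 - 8*h^2 + 21*h - 18) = (h - 4)*(h - 3)*(h^2 - 5*h + 6) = (h - 4)*(h - 3)*(h - 2)*(h - 3)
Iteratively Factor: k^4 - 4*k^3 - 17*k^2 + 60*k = (k)*(k^3 - 4*k^2 - 17*k + 60) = k*(k - 3)*(k^2 - k - 20) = k*(k - 3)*(k + 4)*(k - 5)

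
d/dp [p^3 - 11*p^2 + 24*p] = 3*p^2 - 22*p + 24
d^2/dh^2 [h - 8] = 0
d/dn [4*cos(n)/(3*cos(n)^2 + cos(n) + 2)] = 4*(1 - 3*sin(n)^2)*sin(n)/(3*cos(n)^2 + cos(n) + 2)^2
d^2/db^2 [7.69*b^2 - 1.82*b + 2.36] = 15.3800000000000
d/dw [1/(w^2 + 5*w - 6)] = (-2*w - 5)/(w^2 + 5*w - 6)^2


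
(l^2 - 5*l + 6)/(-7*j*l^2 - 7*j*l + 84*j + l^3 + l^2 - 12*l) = (2 - l)/(7*j*l + 28*j - l^2 - 4*l)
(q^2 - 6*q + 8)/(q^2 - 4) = (q - 4)/(q + 2)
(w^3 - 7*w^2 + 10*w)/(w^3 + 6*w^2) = (w^2 - 7*w + 10)/(w*(w + 6))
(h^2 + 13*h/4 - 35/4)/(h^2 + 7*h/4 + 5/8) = 2*(4*h^2 + 13*h - 35)/(8*h^2 + 14*h + 5)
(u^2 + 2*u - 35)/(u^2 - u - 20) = (u + 7)/(u + 4)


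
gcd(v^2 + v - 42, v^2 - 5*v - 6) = v - 6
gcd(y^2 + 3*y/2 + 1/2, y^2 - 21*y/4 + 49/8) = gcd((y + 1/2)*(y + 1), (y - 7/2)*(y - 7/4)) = 1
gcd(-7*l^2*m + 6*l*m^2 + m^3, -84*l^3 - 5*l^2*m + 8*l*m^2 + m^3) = 7*l + m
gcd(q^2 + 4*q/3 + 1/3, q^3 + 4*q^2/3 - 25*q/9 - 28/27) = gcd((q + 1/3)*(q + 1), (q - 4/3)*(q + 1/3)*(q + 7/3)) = q + 1/3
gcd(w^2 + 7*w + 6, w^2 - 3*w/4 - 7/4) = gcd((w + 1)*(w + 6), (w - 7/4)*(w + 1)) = w + 1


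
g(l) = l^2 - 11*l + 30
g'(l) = 2*l - 11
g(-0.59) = 36.84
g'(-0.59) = -12.18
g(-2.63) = 65.85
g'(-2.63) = -16.26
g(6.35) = 0.47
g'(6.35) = 1.70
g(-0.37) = 34.21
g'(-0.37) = -11.74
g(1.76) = 13.74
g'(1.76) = -7.48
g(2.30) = 9.99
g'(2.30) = -6.40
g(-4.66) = 102.98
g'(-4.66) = -20.32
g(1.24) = 17.90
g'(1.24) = -8.52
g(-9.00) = 210.00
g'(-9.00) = -29.00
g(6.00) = 0.00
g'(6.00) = 1.00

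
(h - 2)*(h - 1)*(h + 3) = h^3 - 7*h + 6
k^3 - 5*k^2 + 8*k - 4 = (k - 2)^2*(k - 1)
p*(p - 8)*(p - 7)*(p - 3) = p^4 - 18*p^3 + 101*p^2 - 168*p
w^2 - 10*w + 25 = (w - 5)^2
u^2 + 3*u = u*(u + 3)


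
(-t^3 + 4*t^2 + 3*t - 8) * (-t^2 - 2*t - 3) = t^5 - 2*t^4 - 8*t^3 - 10*t^2 + 7*t + 24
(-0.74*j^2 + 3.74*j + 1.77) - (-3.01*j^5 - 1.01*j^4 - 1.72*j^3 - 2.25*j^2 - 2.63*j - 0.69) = 3.01*j^5 + 1.01*j^4 + 1.72*j^3 + 1.51*j^2 + 6.37*j + 2.46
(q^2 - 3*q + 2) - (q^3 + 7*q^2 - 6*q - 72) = -q^3 - 6*q^2 + 3*q + 74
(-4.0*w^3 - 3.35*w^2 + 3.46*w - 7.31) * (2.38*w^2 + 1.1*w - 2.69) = -9.52*w^5 - 12.373*w^4 + 15.3098*w^3 - 4.5803*w^2 - 17.3484*w + 19.6639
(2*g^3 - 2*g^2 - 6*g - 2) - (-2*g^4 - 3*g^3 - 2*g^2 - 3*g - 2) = 2*g^4 + 5*g^3 - 3*g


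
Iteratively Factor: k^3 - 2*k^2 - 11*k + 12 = (k + 3)*(k^2 - 5*k + 4) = (k - 4)*(k + 3)*(k - 1)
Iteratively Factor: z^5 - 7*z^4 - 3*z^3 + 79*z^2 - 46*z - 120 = (z - 2)*(z^4 - 5*z^3 - 13*z^2 + 53*z + 60) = (z - 2)*(z + 1)*(z^3 - 6*z^2 - 7*z + 60) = (z - 4)*(z - 2)*(z + 1)*(z^2 - 2*z - 15) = (z - 4)*(z - 2)*(z + 1)*(z + 3)*(z - 5)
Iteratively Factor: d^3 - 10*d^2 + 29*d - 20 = (d - 1)*(d^2 - 9*d + 20) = (d - 4)*(d - 1)*(d - 5)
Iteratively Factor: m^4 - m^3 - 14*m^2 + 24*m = (m - 3)*(m^3 + 2*m^2 - 8*m) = (m - 3)*(m - 2)*(m^2 + 4*m) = (m - 3)*(m - 2)*(m + 4)*(m)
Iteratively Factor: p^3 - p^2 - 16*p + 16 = (p - 1)*(p^2 - 16) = (p - 1)*(p + 4)*(p - 4)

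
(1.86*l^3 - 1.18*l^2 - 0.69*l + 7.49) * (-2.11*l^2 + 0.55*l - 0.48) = -3.9246*l^5 + 3.5128*l^4 - 0.0859000000000003*l^3 - 15.617*l^2 + 4.4507*l - 3.5952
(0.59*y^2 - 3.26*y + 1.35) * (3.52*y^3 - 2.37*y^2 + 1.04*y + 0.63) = 2.0768*y^5 - 12.8735*y^4 + 13.0918*y^3 - 6.2182*y^2 - 0.6498*y + 0.8505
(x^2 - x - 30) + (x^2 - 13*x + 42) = 2*x^2 - 14*x + 12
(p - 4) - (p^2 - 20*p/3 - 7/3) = -p^2 + 23*p/3 - 5/3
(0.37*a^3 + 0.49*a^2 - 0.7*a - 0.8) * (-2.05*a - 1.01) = -0.7585*a^4 - 1.3782*a^3 + 0.9401*a^2 + 2.347*a + 0.808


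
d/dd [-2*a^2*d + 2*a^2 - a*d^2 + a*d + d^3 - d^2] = -2*a^2 - 2*a*d + a + 3*d^2 - 2*d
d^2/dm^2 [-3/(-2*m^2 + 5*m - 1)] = 6*(-4*m^2 + 10*m + (4*m - 5)^2 - 2)/(2*m^2 - 5*m + 1)^3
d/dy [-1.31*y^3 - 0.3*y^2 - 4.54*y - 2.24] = -3.93*y^2 - 0.6*y - 4.54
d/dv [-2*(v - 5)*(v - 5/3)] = 40/3 - 4*v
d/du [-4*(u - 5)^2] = 40 - 8*u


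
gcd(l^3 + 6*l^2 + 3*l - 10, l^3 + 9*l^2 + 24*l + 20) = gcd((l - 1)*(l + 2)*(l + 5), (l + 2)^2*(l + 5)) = l^2 + 7*l + 10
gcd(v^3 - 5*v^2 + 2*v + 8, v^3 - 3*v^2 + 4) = v^2 - v - 2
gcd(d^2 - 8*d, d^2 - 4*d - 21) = 1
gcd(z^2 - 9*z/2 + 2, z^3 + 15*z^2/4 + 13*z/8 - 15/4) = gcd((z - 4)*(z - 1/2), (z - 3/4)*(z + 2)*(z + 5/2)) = 1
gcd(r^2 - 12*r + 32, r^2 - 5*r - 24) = r - 8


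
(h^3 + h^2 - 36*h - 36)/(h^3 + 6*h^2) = 1 - 5/h - 6/h^2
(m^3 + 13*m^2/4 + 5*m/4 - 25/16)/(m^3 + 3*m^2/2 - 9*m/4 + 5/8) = (4*m + 5)/(2*(2*m - 1))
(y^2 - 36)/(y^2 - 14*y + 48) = (y + 6)/(y - 8)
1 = 1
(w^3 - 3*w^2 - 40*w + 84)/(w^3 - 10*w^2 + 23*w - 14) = (w + 6)/(w - 1)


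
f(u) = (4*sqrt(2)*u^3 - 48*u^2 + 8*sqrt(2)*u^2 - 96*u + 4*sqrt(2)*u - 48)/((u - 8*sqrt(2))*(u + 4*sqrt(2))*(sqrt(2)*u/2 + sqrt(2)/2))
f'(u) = (12*sqrt(2)*u^2 - 96*u + 16*sqrt(2)*u - 96 + 4*sqrt(2))/((u - 8*sqrt(2))*(u + 4*sqrt(2))*(sqrt(2)*u/2 + sqrt(2)/2)) - sqrt(2)*(4*sqrt(2)*u^3 - 48*u^2 + 8*sqrt(2)*u^2 - 96*u + 4*sqrt(2)*u - 48)/(2*(u - 8*sqrt(2))*(u + 4*sqrt(2))*(sqrt(2)*u/2 + sqrt(2)/2)^2) - (4*sqrt(2)*u^3 - 48*u^2 + 8*sqrt(2)*u^2 - 96*u + 4*sqrt(2)*u - 48)/((u - 8*sqrt(2))*(u + 4*sqrt(2))^2*(sqrt(2)*u/2 + sqrt(2)/2)) - (4*sqrt(2)*u^3 - 48*u^2 + 8*sqrt(2)*u^2 - 96*u + 4*sqrt(2)*u - 48)/((u - 8*sqrt(2))^2*(u + 4*sqrt(2))*(sqrt(2)*u/2 + sqrt(2)/2)) = 8*(-u^2 + 2*sqrt(2)*u^2 - 128*u + 12*sqrt(2)*u - 112 + 384*sqrt(2))/(u^4 - 8*sqrt(2)*u^3 - 96*u^2 + 512*sqrt(2)*u + 4096)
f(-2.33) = -2.54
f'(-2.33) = 2.72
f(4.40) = 2.54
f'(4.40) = -0.04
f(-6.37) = 50.61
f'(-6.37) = 60.99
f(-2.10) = -1.95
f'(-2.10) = 2.36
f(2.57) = 2.35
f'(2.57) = 0.24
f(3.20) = 2.47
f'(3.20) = 0.15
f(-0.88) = 0.15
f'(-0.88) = 1.25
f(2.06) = 2.20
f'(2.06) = 0.33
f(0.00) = 1.06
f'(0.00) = 0.84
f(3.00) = 2.44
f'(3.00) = 0.18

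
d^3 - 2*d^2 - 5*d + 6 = (d - 3)*(d - 1)*(d + 2)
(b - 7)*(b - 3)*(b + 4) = b^3 - 6*b^2 - 19*b + 84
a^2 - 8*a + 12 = (a - 6)*(a - 2)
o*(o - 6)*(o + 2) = o^3 - 4*o^2 - 12*o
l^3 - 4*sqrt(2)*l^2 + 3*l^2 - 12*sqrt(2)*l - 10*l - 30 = (l + 3)*(l - 5*sqrt(2))*(l + sqrt(2))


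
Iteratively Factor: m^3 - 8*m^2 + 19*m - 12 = (m - 4)*(m^2 - 4*m + 3) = (m - 4)*(m - 3)*(m - 1)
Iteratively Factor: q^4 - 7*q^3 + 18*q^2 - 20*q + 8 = (q - 1)*(q^3 - 6*q^2 + 12*q - 8) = (q - 2)*(q - 1)*(q^2 - 4*q + 4) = (q - 2)^2*(q - 1)*(q - 2)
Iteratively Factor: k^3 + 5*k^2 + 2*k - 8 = (k + 2)*(k^2 + 3*k - 4) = (k - 1)*(k + 2)*(k + 4)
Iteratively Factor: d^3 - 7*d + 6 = (d - 2)*(d^2 + 2*d - 3) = (d - 2)*(d - 1)*(d + 3)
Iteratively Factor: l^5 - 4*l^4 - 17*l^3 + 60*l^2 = (l)*(l^4 - 4*l^3 - 17*l^2 + 60*l) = l^2*(l^3 - 4*l^2 - 17*l + 60) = l^2*(l - 3)*(l^2 - l - 20) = l^2*(l - 5)*(l - 3)*(l + 4)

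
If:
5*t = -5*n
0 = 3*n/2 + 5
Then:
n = -10/3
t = 10/3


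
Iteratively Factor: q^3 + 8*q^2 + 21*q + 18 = (q + 2)*(q^2 + 6*q + 9) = (q + 2)*(q + 3)*(q + 3)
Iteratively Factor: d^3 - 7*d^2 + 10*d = (d)*(d^2 - 7*d + 10) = d*(d - 5)*(d - 2)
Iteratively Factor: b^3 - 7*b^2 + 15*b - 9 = (b - 3)*(b^2 - 4*b + 3) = (b - 3)*(b - 1)*(b - 3)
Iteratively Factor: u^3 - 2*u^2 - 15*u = (u - 5)*(u^2 + 3*u) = (u - 5)*(u + 3)*(u)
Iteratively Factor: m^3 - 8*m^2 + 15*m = (m - 5)*(m^2 - 3*m) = m*(m - 5)*(m - 3)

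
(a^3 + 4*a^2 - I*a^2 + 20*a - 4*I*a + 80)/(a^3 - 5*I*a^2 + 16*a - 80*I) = (a + 4)/(a - 4*I)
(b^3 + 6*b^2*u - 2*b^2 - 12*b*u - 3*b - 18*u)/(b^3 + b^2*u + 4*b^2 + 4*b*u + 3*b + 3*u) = (b^2 + 6*b*u - 3*b - 18*u)/(b^2 + b*u + 3*b + 3*u)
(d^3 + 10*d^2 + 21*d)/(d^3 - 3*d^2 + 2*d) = (d^2 + 10*d + 21)/(d^2 - 3*d + 2)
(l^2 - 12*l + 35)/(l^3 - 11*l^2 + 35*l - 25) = (l - 7)/(l^2 - 6*l + 5)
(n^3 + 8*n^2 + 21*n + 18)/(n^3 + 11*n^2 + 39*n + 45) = (n + 2)/(n + 5)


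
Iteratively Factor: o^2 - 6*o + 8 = (o - 4)*(o - 2)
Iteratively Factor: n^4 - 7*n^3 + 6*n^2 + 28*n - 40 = (n - 2)*(n^3 - 5*n^2 - 4*n + 20) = (n - 2)^2*(n^2 - 3*n - 10) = (n - 5)*(n - 2)^2*(n + 2)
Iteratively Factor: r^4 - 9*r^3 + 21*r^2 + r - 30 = (r - 2)*(r^3 - 7*r^2 + 7*r + 15) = (r - 2)*(r + 1)*(r^2 - 8*r + 15) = (r - 3)*(r - 2)*(r + 1)*(r - 5)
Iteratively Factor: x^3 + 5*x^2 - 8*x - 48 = (x + 4)*(x^2 + x - 12) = (x + 4)^2*(x - 3)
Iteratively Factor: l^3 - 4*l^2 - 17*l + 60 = (l - 5)*(l^2 + l - 12) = (l - 5)*(l + 4)*(l - 3)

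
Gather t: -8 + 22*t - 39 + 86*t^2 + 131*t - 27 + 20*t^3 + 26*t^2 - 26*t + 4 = 20*t^3 + 112*t^2 + 127*t - 70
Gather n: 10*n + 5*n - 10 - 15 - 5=15*n - 30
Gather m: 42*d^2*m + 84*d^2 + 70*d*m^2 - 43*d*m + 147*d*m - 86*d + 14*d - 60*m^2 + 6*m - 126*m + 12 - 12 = 84*d^2 - 72*d + m^2*(70*d - 60) + m*(42*d^2 + 104*d - 120)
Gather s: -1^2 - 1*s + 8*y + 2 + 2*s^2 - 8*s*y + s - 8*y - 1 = 2*s^2 - 8*s*y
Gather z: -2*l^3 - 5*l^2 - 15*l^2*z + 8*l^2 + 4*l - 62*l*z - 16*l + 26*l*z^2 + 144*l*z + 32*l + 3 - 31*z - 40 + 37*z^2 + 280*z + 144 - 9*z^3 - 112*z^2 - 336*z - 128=-2*l^3 + 3*l^2 + 20*l - 9*z^3 + z^2*(26*l - 75) + z*(-15*l^2 + 82*l - 87) - 21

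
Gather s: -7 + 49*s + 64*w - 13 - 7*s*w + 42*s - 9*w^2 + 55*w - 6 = s*(91 - 7*w) - 9*w^2 + 119*w - 26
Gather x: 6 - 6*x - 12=-6*x - 6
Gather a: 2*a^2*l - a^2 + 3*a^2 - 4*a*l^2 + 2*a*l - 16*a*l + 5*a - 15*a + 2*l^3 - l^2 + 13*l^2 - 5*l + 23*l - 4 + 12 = a^2*(2*l + 2) + a*(-4*l^2 - 14*l - 10) + 2*l^3 + 12*l^2 + 18*l + 8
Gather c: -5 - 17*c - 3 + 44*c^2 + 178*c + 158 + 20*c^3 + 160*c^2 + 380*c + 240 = 20*c^3 + 204*c^2 + 541*c + 390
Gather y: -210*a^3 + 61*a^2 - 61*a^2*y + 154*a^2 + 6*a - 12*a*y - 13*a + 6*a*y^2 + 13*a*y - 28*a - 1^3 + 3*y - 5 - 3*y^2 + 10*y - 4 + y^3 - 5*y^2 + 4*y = -210*a^3 + 215*a^2 - 35*a + y^3 + y^2*(6*a - 8) + y*(-61*a^2 + a + 17) - 10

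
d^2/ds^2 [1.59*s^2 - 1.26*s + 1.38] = 3.18000000000000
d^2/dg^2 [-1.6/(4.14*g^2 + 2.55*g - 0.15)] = (54.84672*g^2 + 33.7824*g - 1.6*(8.28*g + 2.55)*(16.56*g + 5.1) - 1.9872)/(4.14*g^2 + 2.55*g - 0.15)^3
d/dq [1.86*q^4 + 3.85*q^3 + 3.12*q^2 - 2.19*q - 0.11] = 7.44*q^3 + 11.55*q^2 + 6.24*q - 2.19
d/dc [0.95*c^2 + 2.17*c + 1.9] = 1.9*c + 2.17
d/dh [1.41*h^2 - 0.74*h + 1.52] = 2.82*h - 0.74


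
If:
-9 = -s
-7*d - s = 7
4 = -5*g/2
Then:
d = -16/7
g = -8/5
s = 9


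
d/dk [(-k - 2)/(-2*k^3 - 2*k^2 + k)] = 2*(-2*k^3 - 7*k^2 - 4*k + 1)/(k^2*(4*k^4 + 8*k^3 - 4*k + 1))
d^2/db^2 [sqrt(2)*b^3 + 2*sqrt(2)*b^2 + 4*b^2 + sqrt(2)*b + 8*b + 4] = 6*sqrt(2)*b + 4*sqrt(2) + 8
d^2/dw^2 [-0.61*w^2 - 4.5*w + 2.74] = -1.22000000000000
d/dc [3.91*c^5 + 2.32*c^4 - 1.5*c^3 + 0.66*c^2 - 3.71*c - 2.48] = 19.55*c^4 + 9.28*c^3 - 4.5*c^2 + 1.32*c - 3.71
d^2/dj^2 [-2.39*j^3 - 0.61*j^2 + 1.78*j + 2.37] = -14.34*j - 1.22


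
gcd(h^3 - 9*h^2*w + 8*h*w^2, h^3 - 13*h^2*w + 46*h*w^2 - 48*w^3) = -h + 8*w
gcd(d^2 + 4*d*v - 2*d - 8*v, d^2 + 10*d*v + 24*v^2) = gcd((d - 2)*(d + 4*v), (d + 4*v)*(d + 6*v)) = d + 4*v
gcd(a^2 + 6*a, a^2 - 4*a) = a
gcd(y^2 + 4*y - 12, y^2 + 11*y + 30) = y + 6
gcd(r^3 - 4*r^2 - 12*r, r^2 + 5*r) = r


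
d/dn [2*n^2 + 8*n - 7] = 4*n + 8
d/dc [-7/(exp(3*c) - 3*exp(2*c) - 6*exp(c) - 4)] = 21*(exp(2*c) - 2*exp(c) - 2)*exp(c)/(-exp(3*c) + 3*exp(2*c) + 6*exp(c) + 4)^2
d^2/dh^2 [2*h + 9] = 0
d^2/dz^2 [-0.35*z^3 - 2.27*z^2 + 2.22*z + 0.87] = -2.1*z - 4.54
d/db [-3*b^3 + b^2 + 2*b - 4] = -9*b^2 + 2*b + 2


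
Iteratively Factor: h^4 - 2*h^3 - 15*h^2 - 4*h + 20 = (h - 5)*(h^3 + 3*h^2 - 4) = (h - 5)*(h + 2)*(h^2 + h - 2) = (h - 5)*(h + 2)^2*(h - 1)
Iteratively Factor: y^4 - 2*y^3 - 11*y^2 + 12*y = (y - 1)*(y^3 - y^2 - 12*y) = y*(y - 1)*(y^2 - y - 12) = y*(y - 4)*(y - 1)*(y + 3)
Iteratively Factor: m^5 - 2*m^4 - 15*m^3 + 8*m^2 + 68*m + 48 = (m - 3)*(m^4 + m^3 - 12*m^2 - 28*m - 16) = (m - 3)*(m + 2)*(m^3 - m^2 - 10*m - 8) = (m - 3)*(m + 2)^2*(m^2 - 3*m - 4) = (m - 4)*(m - 3)*(m + 2)^2*(m + 1)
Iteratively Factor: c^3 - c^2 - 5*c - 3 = (c - 3)*(c^2 + 2*c + 1) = (c - 3)*(c + 1)*(c + 1)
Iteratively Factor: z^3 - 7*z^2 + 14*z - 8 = (z - 4)*(z^2 - 3*z + 2) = (z - 4)*(z - 1)*(z - 2)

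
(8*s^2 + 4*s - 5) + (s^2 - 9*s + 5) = 9*s^2 - 5*s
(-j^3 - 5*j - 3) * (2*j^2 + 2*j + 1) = -2*j^5 - 2*j^4 - 11*j^3 - 16*j^2 - 11*j - 3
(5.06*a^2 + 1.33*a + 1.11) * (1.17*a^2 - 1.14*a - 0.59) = 5.9202*a^4 - 4.2123*a^3 - 3.2029*a^2 - 2.0501*a - 0.6549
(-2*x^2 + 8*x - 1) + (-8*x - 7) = -2*x^2 - 8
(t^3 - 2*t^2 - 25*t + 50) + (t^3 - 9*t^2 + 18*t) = 2*t^3 - 11*t^2 - 7*t + 50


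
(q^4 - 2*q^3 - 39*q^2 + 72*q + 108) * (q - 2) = q^5 - 4*q^4 - 35*q^3 + 150*q^2 - 36*q - 216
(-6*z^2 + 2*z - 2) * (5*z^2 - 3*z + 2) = -30*z^4 + 28*z^3 - 28*z^2 + 10*z - 4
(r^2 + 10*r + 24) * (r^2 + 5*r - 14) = r^4 + 15*r^3 + 60*r^2 - 20*r - 336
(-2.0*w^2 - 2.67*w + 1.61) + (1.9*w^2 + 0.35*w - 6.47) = -0.1*w^2 - 2.32*w - 4.86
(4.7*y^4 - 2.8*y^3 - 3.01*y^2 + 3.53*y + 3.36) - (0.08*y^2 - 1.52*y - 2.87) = 4.7*y^4 - 2.8*y^3 - 3.09*y^2 + 5.05*y + 6.23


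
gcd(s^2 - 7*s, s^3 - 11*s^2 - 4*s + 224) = s - 7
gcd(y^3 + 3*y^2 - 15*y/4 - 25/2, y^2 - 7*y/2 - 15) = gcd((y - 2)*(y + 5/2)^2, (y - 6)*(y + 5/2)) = y + 5/2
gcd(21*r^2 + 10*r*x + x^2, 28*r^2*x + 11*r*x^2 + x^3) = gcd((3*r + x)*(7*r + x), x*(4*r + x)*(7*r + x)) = 7*r + x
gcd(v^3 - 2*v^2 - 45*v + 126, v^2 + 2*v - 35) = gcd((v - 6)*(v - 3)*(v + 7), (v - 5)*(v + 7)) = v + 7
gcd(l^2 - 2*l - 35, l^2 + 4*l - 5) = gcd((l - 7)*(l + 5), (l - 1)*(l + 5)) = l + 5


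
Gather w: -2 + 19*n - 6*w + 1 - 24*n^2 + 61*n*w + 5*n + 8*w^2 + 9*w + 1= -24*n^2 + 24*n + 8*w^2 + w*(61*n + 3)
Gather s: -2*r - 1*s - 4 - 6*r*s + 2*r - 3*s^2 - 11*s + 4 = -3*s^2 + s*(-6*r - 12)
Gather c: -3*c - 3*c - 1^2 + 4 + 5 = 8 - 6*c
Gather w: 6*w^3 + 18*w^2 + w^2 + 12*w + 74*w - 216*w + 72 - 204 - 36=6*w^3 + 19*w^2 - 130*w - 168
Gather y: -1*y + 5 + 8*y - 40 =7*y - 35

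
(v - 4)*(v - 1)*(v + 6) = v^3 + v^2 - 26*v + 24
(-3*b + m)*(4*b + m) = -12*b^2 + b*m + m^2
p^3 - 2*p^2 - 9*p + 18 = (p - 3)*(p - 2)*(p + 3)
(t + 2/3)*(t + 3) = t^2 + 11*t/3 + 2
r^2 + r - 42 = (r - 6)*(r + 7)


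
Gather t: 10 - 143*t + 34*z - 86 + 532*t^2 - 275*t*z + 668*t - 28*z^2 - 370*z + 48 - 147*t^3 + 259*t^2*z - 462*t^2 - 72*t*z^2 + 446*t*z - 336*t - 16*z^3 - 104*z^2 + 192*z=-147*t^3 + t^2*(259*z + 70) + t*(-72*z^2 + 171*z + 189) - 16*z^3 - 132*z^2 - 144*z - 28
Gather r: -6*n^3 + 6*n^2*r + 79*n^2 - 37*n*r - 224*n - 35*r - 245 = -6*n^3 + 79*n^2 - 224*n + r*(6*n^2 - 37*n - 35) - 245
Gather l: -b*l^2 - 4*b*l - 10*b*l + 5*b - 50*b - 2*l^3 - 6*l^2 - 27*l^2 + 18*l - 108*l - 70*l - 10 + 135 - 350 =-45*b - 2*l^3 + l^2*(-b - 33) + l*(-14*b - 160) - 225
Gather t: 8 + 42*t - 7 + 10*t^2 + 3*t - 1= 10*t^2 + 45*t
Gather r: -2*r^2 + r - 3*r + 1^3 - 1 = -2*r^2 - 2*r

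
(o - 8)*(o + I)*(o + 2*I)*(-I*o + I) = -I*o^4 + 3*o^3 + 9*I*o^3 - 27*o^2 - 6*I*o^2 + 24*o - 18*I*o + 16*I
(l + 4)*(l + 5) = l^2 + 9*l + 20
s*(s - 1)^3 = s^4 - 3*s^3 + 3*s^2 - s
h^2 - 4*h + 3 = (h - 3)*(h - 1)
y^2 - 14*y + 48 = (y - 8)*(y - 6)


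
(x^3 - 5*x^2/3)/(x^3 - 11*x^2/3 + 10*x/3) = x/(x - 2)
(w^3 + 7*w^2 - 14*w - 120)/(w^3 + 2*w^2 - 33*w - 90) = (w^2 + 2*w - 24)/(w^2 - 3*w - 18)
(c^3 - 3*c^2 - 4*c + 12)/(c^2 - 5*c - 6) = (-c^3 + 3*c^2 + 4*c - 12)/(-c^2 + 5*c + 6)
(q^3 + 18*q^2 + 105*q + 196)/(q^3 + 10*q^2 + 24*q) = (q^2 + 14*q + 49)/(q*(q + 6))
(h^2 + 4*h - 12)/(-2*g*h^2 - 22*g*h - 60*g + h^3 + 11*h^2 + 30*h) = (2 - h)/(2*g*h + 10*g - h^2 - 5*h)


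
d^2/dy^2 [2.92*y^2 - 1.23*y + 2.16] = 5.84000000000000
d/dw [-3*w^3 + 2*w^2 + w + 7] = -9*w^2 + 4*w + 1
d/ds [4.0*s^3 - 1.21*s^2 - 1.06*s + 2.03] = 12.0*s^2 - 2.42*s - 1.06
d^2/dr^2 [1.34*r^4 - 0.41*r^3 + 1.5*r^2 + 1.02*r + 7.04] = 16.08*r^2 - 2.46*r + 3.0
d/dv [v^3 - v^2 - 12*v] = 3*v^2 - 2*v - 12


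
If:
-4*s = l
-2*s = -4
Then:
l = -8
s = 2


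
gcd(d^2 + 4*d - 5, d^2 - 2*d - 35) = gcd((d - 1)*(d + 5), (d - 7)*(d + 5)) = d + 5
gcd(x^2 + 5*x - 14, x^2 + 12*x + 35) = x + 7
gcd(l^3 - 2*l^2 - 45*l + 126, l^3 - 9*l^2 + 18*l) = l^2 - 9*l + 18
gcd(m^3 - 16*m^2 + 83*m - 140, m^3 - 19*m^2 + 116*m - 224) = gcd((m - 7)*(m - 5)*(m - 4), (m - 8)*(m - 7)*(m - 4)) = m^2 - 11*m + 28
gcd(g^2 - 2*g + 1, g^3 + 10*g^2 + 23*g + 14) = 1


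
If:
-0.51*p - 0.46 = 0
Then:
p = -0.90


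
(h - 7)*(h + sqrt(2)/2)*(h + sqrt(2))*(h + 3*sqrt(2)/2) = h^4 - 7*h^3 + 3*sqrt(2)*h^3 - 21*sqrt(2)*h^2 + 11*h^2/2 - 77*h/2 + 3*sqrt(2)*h/2 - 21*sqrt(2)/2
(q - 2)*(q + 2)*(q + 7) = q^3 + 7*q^2 - 4*q - 28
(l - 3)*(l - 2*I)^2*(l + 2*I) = l^4 - 3*l^3 - 2*I*l^3 + 4*l^2 + 6*I*l^2 - 12*l - 8*I*l + 24*I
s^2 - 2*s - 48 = (s - 8)*(s + 6)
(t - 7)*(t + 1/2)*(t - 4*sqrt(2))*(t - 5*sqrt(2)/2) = t^4 - 13*sqrt(2)*t^3/2 - 13*t^3/2 + 33*t^2/2 + 169*sqrt(2)*t^2/4 - 130*t + 91*sqrt(2)*t/4 - 70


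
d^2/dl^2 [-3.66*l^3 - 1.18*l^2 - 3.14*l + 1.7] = -21.96*l - 2.36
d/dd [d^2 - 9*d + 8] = 2*d - 9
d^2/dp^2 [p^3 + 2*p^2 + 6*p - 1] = 6*p + 4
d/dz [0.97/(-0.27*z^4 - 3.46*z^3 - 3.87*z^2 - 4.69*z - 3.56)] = (1.0476*z^3 + 10.0686*z^2 + 7.5078*z + 4.5493)/(0.27*z^4 + 3.46*z^3 + 3.87*z^2 + 4.69*z + 3.56)^2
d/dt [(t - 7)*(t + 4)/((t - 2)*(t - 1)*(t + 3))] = (-t^4 + 6*t^3 + 77*t^2 + 12*t - 214)/(t^6 - 14*t^4 + 12*t^3 + 49*t^2 - 84*t + 36)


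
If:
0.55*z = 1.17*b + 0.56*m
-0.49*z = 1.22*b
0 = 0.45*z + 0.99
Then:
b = 0.88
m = -4.01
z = -2.20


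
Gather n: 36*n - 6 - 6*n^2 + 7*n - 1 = -6*n^2 + 43*n - 7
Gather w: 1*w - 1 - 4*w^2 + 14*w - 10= -4*w^2 + 15*w - 11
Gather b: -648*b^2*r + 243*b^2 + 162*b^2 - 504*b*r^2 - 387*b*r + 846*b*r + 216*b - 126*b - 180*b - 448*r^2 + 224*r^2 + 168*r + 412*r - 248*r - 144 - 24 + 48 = b^2*(405 - 648*r) + b*(-504*r^2 + 459*r - 90) - 224*r^2 + 332*r - 120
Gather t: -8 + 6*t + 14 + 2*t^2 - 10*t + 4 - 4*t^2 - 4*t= -2*t^2 - 8*t + 10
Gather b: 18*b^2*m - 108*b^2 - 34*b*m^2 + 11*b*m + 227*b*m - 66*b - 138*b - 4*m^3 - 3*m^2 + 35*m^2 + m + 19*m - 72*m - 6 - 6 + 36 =b^2*(18*m - 108) + b*(-34*m^2 + 238*m - 204) - 4*m^3 + 32*m^2 - 52*m + 24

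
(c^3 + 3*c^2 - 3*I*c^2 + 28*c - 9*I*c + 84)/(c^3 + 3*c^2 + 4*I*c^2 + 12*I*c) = (c - 7*I)/c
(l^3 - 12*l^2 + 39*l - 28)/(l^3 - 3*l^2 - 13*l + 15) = (l^2 - 11*l + 28)/(l^2 - 2*l - 15)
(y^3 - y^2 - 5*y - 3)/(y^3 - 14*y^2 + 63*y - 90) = (y^2 + 2*y + 1)/(y^2 - 11*y + 30)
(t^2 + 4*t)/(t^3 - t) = (t + 4)/(t^2 - 1)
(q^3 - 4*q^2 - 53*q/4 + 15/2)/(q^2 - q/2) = q - 7/2 - 15/q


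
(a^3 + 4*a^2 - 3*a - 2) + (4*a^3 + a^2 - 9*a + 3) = 5*a^3 + 5*a^2 - 12*a + 1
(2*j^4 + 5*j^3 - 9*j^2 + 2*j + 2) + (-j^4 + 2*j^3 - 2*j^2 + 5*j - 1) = j^4 + 7*j^3 - 11*j^2 + 7*j + 1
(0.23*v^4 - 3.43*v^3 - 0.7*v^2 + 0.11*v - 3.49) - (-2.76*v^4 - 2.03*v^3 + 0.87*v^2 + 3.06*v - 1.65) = 2.99*v^4 - 1.4*v^3 - 1.57*v^2 - 2.95*v - 1.84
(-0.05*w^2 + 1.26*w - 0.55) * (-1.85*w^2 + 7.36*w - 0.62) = 0.0925*w^4 - 2.699*w^3 + 10.3221*w^2 - 4.8292*w + 0.341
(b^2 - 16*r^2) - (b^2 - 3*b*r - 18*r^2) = 3*b*r + 2*r^2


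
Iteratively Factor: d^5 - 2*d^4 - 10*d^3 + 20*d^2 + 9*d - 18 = (d + 3)*(d^4 - 5*d^3 + 5*d^2 + 5*d - 6) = (d + 1)*(d + 3)*(d^3 - 6*d^2 + 11*d - 6) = (d - 2)*(d + 1)*(d + 3)*(d^2 - 4*d + 3) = (d - 3)*(d - 2)*(d + 1)*(d + 3)*(d - 1)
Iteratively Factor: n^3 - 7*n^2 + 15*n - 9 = (n - 1)*(n^2 - 6*n + 9) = (n - 3)*(n - 1)*(n - 3)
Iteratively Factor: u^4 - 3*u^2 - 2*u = (u + 1)*(u^3 - u^2 - 2*u) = (u - 2)*(u + 1)*(u^2 + u) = (u - 2)*(u + 1)^2*(u)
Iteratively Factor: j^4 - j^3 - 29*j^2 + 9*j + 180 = (j + 4)*(j^3 - 5*j^2 - 9*j + 45) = (j - 3)*(j + 4)*(j^2 - 2*j - 15) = (j - 5)*(j - 3)*(j + 4)*(j + 3)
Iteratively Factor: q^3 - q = (q)*(q^2 - 1) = q*(q + 1)*(q - 1)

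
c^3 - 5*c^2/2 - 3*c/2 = c*(c - 3)*(c + 1/2)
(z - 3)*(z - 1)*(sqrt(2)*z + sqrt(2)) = sqrt(2)*z^3 - 3*sqrt(2)*z^2 - sqrt(2)*z + 3*sqrt(2)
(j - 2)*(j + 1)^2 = j^3 - 3*j - 2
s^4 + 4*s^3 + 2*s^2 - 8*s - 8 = (s + 2)^2*(s - sqrt(2))*(s + sqrt(2))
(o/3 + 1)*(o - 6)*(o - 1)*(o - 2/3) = o^4/3 - 14*o^3/9 - 37*o^2/9 + 28*o/3 - 4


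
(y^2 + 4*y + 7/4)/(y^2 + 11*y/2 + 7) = (y + 1/2)/(y + 2)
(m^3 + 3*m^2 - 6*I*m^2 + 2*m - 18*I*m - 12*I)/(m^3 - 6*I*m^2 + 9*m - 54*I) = (m^2 + 3*m + 2)/(m^2 + 9)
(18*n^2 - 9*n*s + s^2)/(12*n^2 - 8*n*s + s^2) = (-3*n + s)/(-2*n + s)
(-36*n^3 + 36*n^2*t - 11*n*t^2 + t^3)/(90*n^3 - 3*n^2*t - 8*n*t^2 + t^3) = (6*n^2 - 5*n*t + t^2)/(-15*n^2 - 2*n*t + t^2)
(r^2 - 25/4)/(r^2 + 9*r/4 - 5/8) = 2*(2*r - 5)/(4*r - 1)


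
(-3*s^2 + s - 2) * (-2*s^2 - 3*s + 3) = 6*s^4 + 7*s^3 - 8*s^2 + 9*s - 6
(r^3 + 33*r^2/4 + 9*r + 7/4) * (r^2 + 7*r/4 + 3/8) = r^5 + 10*r^4 + 381*r^3/16 + 659*r^2/32 + 103*r/16 + 21/32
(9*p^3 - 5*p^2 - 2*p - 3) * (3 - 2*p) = -18*p^4 + 37*p^3 - 11*p^2 - 9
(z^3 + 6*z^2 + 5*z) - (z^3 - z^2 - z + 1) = 7*z^2 + 6*z - 1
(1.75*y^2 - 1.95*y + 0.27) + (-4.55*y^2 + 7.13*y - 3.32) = -2.8*y^2 + 5.18*y - 3.05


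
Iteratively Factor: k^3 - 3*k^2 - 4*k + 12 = (k + 2)*(k^2 - 5*k + 6) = (k - 2)*(k + 2)*(k - 3)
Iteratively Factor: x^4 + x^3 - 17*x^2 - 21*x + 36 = (x + 3)*(x^3 - 2*x^2 - 11*x + 12) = (x - 4)*(x + 3)*(x^2 + 2*x - 3) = (x - 4)*(x + 3)^2*(x - 1)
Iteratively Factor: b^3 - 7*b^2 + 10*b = (b - 2)*(b^2 - 5*b) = b*(b - 2)*(b - 5)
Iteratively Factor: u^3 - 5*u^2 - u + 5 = (u - 1)*(u^2 - 4*u - 5) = (u - 1)*(u + 1)*(u - 5)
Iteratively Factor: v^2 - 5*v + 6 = (v - 3)*(v - 2)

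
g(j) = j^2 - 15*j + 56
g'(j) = 2*j - 15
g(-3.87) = 129.03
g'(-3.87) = -22.74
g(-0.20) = 59.04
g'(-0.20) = -15.40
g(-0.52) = 64.07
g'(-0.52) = -16.04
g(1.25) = 38.81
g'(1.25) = -12.50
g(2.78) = 22.03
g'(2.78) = -9.44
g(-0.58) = 65.04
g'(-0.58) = -16.16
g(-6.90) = 207.11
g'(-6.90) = -28.80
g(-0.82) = 68.97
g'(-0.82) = -16.64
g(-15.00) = 506.00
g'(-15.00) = -45.00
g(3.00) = 20.00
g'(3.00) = -9.00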